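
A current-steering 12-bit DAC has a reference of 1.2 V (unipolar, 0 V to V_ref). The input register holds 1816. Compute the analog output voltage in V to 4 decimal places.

0.5320 V

LSB = 1.2 V / 2^12 = 292.97 µV.
V_out = 0 + 1816 × 0.000292969 V = 0.532031 V.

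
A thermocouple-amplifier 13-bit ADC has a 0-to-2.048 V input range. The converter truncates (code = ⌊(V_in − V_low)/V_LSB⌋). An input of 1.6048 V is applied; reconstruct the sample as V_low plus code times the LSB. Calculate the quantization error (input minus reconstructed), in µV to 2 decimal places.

One LSB is 2.048 V / 8192 = 250.00 µV.
(1.6048 − 0)/0.00025 = 6419.2000; ⌊·⌋ gives code 6419.
Reconstructed: 1.60475 V.
Difference: 5e-05 V → 50.00 µV.

50.00 µV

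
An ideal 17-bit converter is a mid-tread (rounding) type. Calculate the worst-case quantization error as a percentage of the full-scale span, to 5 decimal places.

Rounding → worst-case error = ½ LSB = V_FS/2^18, so 100/262144 = 0.00038147 % of full scale.

0.00038 %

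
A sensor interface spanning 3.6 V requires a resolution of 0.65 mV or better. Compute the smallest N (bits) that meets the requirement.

Number of steps required ≥ 3.6 V / 0.65 mV = 5538.46.
Need 2^N ≥ 5538.46; 2^12 = 4096, 2^13 = 8192.
Minimum N = 13.

13 bits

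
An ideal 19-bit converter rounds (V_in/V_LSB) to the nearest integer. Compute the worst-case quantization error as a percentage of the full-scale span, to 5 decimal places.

Rounding → worst-case error = ½ LSB = V_FS/2^20, so 100/1048576 = 9.53674e-05 % of full scale.

0.00010 %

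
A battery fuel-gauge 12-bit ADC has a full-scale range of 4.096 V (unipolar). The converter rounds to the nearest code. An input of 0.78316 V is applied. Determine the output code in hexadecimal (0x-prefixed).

LSB = 4.096 V / 4096 = 1.000 mV.
(V_in − V_low)/LSB = (0.78316 − 0) / 0.001 = 783.160.
Round → code 783.
In hexadecimal (0x-prefixed): 0x30F.

code 0x30F (decimal 783)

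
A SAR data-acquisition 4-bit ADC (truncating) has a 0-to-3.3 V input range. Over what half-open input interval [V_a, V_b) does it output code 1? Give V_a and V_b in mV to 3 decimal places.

LSB = 3.3/2^4 = 206.250 mV.
V_a = V_low + 1·LSB = 0.20625 V; V_b = V_low + 2·LSB = 0.4125 V.

[206.250 mV, 412.500 mV)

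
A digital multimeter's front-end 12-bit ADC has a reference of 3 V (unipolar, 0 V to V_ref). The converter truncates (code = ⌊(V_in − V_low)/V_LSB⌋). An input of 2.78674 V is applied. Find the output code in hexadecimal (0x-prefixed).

With 4096 levels over 3 V, one step is 0.732 mV.
(2.78674 − 0) / 0.000732422 = 3804.829 LSBs.
So the output code is 3804.
In hexadecimal (0x-prefixed): 0xEDC.

code 0xEDC (decimal 3804)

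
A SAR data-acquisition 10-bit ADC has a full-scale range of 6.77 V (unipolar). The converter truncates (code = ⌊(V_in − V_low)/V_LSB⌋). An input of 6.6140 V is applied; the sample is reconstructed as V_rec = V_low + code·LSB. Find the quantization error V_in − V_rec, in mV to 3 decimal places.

2.672 mV

Step size: 6.77 V ÷ 2^10 = 6.611 mV.
(6.6140 − 0)/0.00661133 = 1000.4041; ⌊·⌋ gives code 1000.
Code 1000 maps back to 0 + 1000×0.00661133 V = 6.6113281 V.
Difference: 0.00267188 V → 2.672 mV.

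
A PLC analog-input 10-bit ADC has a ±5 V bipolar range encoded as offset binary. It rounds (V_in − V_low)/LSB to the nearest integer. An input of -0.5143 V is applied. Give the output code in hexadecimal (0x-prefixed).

code 0x1CB (decimal 459)

LSB = 10 V / 1024 = 9.766 mV.
(-0.5143 − (−5)) / 0.00976562 = 459.336 LSBs.
round(459.336) = 459.
In hexadecimal (0x-prefixed): 0x1CB.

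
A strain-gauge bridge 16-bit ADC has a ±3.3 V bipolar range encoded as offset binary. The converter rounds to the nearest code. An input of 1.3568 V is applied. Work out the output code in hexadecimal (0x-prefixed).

Full-scale span = 6.6 V; LSB = 6.6/2^16 = 100.71 µV.
(1.3568 − (−3.3)) / 0.000100708 = 46240.613 LSBs.
So the output code is 46241.
In hexadecimal (0x-prefixed): 0xB4A1.

code 0xB4A1 (decimal 46241)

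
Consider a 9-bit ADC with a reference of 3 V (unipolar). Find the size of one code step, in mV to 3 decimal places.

5.859 mV

Full-scale span = 3 V.
LSB = 3 / 2^9 = 3 / 512 = 0.00585938 V = 5.859 mV.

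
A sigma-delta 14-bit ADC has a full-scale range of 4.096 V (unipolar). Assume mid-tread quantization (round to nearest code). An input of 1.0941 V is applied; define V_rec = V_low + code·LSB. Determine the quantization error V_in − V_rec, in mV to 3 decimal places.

Step size: 4.096 V ÷ 2^14 = 250.00 µV.
Scaled input = 4376.4000 LSBs, so code = 4376.
Code 4376 maps back to 0 + 4376×0.00025 V = 1.094 V.
Error = 1.0941 − 1.094 = 0.0001 V = 0.100 mV.

0.100 mV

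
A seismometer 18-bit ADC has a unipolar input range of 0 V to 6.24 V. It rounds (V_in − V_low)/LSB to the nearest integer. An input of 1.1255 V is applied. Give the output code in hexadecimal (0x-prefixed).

code 0xB8B3 (decimal 47283)

With 262144 levels over 6.24 V, one step is 23.80 µV.
(1.1255 − 0) / 2.38037e-05 = 47282.544 LSBs.
So the output code is 47283.
In hexadecimal (0x-prefixed): 0xB8B3.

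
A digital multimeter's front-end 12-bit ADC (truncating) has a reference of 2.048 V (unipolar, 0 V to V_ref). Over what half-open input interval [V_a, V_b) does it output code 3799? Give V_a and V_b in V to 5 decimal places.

LSB = 2.048/2^12 = 0.500 mV.
V_a = V_low + 3799·LSB = 1.8995 V; V_b = V_low + 3800·LSB = 1.9 V.

[1.89950 V, 1.90000 V)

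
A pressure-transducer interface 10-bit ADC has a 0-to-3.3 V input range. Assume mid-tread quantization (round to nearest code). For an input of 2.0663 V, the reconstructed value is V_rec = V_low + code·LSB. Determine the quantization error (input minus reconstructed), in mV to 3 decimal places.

0.577 mV

LSB = 3.3/2^10 = 3.223 mV.
(V_in − V_low)/LSB = (2.0663 − 0)/0.00322266 = 641.1792 → code 641 (round).
Code 641 maps back to 0 + 641×0.00322266 V = 2.0657227 V.
Difference: 0.000577344 V → 0.577 mV.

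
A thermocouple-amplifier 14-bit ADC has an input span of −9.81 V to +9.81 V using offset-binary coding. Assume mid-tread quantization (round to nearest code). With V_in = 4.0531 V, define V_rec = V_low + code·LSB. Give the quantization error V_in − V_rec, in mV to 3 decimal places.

LSB = 19.62/2^14 = 1.198 mV.
Scaled input = 11576.6071 LSBs, so code = 11577.
Reconstructed: 4.0535706 V.
Difference: -0.000470557 V → -0.471 mV.

-0.471 mV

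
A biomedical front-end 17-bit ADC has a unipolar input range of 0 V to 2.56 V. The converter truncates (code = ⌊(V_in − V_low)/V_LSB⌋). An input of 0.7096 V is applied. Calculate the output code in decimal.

Full-scale span = 2.56 V; LSB = 2.56/2^17 = 19.53 µV.
Input sits at 36331.520 steps above V_low.
So the output code is 36331.

code 36331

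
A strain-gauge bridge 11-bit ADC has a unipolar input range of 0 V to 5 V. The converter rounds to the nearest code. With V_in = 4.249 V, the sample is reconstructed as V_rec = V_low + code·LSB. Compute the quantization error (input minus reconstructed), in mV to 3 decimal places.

0.953 mV

One LSB is 5 V / 2048 = 2.441 mV.
Scaled input = 1740.3904 LSBs, so code = 1740.
Reconstructed: 4.2480469 V.
V_in − V_rec = 0.000953125 V = 0.953 mV.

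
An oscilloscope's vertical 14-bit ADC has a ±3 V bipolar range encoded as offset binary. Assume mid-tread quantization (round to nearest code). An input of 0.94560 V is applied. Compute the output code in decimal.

code 10774

With 16384 levels over 6 V, one step is 366.21 µV.
(V_in − V_low)/LSB = (0.94560 − (−3)) / 0.000366211 = 10774.118.
round(10774.118) = 10774.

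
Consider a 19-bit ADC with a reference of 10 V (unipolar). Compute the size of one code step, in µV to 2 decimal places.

19.07 µV

Full-scale span = 10 V.
LSB = 10 / 2^19 = 10 / 524288 = 1.90735e-05 V = 19.07 µV.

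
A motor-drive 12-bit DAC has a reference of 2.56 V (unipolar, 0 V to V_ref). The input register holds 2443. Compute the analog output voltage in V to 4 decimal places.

LSB = 2.56 V / 2^12 = 0.625 mV.
V_out = 0 + 2443 × 0.000625 V = 1.52687 V.

1.5269 V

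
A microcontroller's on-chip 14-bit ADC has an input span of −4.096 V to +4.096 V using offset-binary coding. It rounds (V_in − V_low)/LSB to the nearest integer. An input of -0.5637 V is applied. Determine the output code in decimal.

code 7065

LSB = 8.192 V / 16384 = 0.500 mV.
(V_in − V_low)/LSB = (-0.5637 − (−4.096)) / 0.0005 = 7064.600.
So the output code is 7065.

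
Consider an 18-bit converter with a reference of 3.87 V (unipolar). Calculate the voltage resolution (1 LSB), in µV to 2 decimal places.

Full-scale span = 3.87 V.
LSB = 3.87 / 2^18 = 3.87 / 262144 = 1.47629e-05 V = 14.76 µV.

14.76 µV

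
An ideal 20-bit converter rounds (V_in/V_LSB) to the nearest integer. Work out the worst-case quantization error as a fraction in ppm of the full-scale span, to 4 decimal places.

0.4768 ppm

Rounding → worst-case error = ½ LSB = V_FS/2^21, so 1e+06/2097152 = 0.476837 ppm of full scale.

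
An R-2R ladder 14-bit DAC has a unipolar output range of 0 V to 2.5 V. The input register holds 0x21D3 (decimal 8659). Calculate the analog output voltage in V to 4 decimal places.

1.3213 V

LSB = 2.5 V / 2^14 = 152.59 µV.
Code 0x21D3 = 8659 decimal.
V_out = 0 + 8659 × 0.000152588 V = 1.32126 V.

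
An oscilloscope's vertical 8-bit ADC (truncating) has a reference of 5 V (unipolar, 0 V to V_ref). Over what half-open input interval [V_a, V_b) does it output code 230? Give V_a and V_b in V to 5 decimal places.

LSB = 5/2^8 = 19.531 mV.
V_a = V_low + 230·LSB = 4.49219 V; V_b = V_low + 231·LSB = 4.51172 V.

[4.49219 V, 4.51172 V)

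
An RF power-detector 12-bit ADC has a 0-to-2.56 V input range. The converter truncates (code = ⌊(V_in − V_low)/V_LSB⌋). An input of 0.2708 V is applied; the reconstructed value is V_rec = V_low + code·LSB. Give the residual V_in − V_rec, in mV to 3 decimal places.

One LSB is 2.56 V / 4096 = 0.625 mV.
(V_in − V_low)/LSB = (0.2708 − 0)/0.000625 = 433.2800 → code 433 (floor).
V_rec = 0 + 433·0.000625 = 0.270625 V.
Difference: 0.000175 V → 0.175 mV.

0.175 mV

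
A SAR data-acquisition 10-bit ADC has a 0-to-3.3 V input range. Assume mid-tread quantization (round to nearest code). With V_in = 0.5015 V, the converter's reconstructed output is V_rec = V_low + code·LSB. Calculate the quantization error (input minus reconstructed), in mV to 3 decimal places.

LSB = 3.3/2^10 = 3.223 mV.
(V_in − V_low)/LSB = (0.5015 − 0)/0.00322266 = 155.6170 → code 156 (round).
Reconstructed: 0.50273437 V.
Error = 0.5015 − 0.50273437 = -0.00123438 V = -1.234 mV.

-1.234 mV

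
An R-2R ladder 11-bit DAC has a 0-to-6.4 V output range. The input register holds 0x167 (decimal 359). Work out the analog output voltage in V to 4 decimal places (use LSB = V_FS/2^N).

LSB = 6.4 V / 2^11 = 3.125 mV.
Code 0x167 = 359 decimal.
V_out = 0 + 359 × 0.003125 V = 1.12187 V.

1.1219 V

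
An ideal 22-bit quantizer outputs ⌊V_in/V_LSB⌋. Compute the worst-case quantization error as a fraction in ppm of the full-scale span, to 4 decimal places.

0.2384 ppm

Truncating → worst-case error = 1 LSB = V_FS/2^22, so 1e+06/4194304 = 0.238419 ppm of full scale.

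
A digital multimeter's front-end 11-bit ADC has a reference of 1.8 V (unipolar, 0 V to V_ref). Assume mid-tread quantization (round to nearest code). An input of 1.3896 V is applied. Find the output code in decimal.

With 2048 levels over 1.8 V, one step is 0.879 mV.
(V_in − V_low)/LSB = (1.3896 − 0) / 0.000878906 = 1581.056.
So the output code is 1581.

code 1581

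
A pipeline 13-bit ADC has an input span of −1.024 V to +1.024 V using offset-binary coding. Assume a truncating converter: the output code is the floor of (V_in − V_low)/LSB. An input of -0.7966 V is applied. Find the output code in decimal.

code 909

Full-scale span = 2.048 V; LSB = 2.048/2^13 = 250.00 µV.
Input sits at 909.600 steps above V_low.
So the output code is 909.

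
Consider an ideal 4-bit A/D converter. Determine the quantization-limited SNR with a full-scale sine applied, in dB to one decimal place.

SNR ≈ 6.02·N + 1.76 dB = 6.02·4 + 1.76 = 25.84 dB.

25.8 dB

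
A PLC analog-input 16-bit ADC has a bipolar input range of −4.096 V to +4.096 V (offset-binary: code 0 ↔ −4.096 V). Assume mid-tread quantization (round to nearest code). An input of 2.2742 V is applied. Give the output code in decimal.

code 50962

With 65536 levels over 8.192 V, one step is 125.00 µV.
(2.2742 − (−4.096)) / 0.000125 = 50961.600 LSBs.
So the output code is 50962.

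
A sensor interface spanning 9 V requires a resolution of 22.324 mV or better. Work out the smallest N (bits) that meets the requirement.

Number of steps required ≥ 9 V / 22.324 mV = 403.15.
Need 2^N ≥ 403.15; 2^8 = 256, 2^9 = 512.
Minimum N = 9.

9 bits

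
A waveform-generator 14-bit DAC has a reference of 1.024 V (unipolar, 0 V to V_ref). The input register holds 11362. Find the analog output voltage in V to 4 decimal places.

0.7101 V

LSB = 1.024 V / 2^14 = 62.50 µV.
V_out = 0 + 11362 × 6.25e-05 V = 0.710125 V.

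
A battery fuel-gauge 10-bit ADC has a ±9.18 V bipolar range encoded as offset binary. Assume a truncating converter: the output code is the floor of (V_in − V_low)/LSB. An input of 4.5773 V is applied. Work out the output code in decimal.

code 767

LSB = 18.36 V / 1024 = 17.930 mV.
(4.5773 − (−9.18)) / 0.0179297 = 767.292 LSBs.
⌊·⌋(767.292) = 767.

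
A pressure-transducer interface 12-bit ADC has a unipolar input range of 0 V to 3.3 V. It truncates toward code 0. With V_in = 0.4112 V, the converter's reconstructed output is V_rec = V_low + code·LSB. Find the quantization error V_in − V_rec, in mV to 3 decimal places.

LSB = 3.3/2^12 = 0.806 mV.
(V_in − V_low)/LSB = (0.4112 − 0)/0.000805664 = 510.3864 → code 510 (floor).
Reconstructed: 0.41088867 V.
Difference: 0.000311328 V → 0.311 mV.

0.311 mV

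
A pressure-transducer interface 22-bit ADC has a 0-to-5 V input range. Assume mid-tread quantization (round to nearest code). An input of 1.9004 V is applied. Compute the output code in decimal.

With 4194304 levels over 5 V, one step is 1.19 µV.
(1.9004 − 0) / 1.19209e-06 = 1594171.064 LSBs.
So the output code is 1594171.

code 1594171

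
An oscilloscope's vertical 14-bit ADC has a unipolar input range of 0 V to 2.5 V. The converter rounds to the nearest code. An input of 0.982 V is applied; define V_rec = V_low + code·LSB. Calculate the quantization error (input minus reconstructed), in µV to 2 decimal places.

-55.66 µV

LSB = 2.5/2^14 = 152.59 µV.
(0.982 − 0)/0.000152588 = 6435.6352; round gives code 6436.
Code 6436 maps back to 0 + 6436×0.000152588 V = 0.98205566 V.
V_in − V_rec = -5.56641e-05 V = -55.66 µV.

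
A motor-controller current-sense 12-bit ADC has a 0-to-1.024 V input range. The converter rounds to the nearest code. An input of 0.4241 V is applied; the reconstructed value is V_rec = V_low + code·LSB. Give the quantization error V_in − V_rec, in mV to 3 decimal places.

LSB = 1.024/2^12 = 250.00 µV.
Scaled input = 1696.4000 LSBs, so code = 1696.
Reconstructed: 0.424 V.
Difference: 0.0001 V → 0.100 mV.

0.100 mV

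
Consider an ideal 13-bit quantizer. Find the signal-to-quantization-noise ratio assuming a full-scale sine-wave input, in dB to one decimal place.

80.0 dB

SNR ≈ 6.02·N + 1.76 dB = 6.02·13 + 1.76 = 80.02 dB.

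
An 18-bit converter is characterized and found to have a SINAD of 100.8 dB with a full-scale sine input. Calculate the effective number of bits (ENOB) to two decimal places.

ENOB = (SINAD − 1.76) / 6.02 = (100.8 − 1.76)/6.02 = 16.452.

16.45 bits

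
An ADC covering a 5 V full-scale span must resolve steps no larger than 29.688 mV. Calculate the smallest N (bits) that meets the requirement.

8 bits

Number of steps required ≥ 5 V / 29.688 mV = 168.42.
Need 2^N ≥ 168.42; 2^7 = 128, 2^8 = 256.
Minimum N = 8.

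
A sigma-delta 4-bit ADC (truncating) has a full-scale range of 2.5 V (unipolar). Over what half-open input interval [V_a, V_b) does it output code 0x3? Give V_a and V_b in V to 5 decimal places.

LSB = 2.5/2^4 = 156.250 mV.
Code 0x3 = 3 decimal.
V_a = V_low + 3·LSB = 0.46875 V; V_b = V_low + 4·LSB = 0.625 V.

[0.46875 V, 0.62500 V)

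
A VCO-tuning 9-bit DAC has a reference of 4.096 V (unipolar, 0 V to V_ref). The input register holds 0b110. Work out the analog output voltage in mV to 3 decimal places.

LSB = 4.096 V / 2^9 = 8.000 mV.
Code 0b110 = 6 decimal.
V_out = 0 + 6 × 0.008 V = 0.048 V.
= 48.000 mV.

48.000 mV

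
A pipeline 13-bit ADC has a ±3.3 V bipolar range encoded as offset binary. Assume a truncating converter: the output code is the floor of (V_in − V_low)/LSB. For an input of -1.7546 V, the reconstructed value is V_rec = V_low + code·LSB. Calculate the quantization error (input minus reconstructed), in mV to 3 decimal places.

LSB = 6.6/2^13 = 0.806 mV.
(-1.7546 − (−3.3))/0.000805664 = 1918.1692; ⌊·⌋ gives code 1918.
Reconstructed: -1.7547363 V.
Difference: 0.000136328 V → 0.136 mV.

0.136 mV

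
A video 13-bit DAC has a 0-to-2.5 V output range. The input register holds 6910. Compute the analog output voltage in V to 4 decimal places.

2.1088 V

LSB = 2.5 V / 2^13 = 305.18 µV.
V_out = 0 + 6910 × 0.000305176 V = 2.10876 V.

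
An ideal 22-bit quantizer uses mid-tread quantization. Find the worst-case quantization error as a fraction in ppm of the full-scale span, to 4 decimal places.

Rounding → worst-case error = ½ LSB = V_FS/2^23, so 1e+06/8388608 = 0.119209 ppm of full scale.

0.1192 ppm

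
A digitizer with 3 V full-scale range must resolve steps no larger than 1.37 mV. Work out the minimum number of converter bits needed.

Number of steps required ≥ 3 V / 1.37 mV = 2189.78.
Need 2^N ≥ 2189.78; 2^11 = 2048, 2^12 = 4096.
Minimum N = 12.

12 bits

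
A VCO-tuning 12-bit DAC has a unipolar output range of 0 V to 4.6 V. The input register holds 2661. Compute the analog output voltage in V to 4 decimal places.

LSB = 4.6 V / 2^12 = 1.123 mV.
V_out = 0 + 2661 × 0.00112305 V = 2.98843 V.

2.9884 V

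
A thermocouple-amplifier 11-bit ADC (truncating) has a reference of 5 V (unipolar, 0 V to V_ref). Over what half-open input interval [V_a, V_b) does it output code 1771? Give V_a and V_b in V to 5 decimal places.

[4.32373 V, 4.32617 V)

LSB = 5/2^11 = 2.441 mV.
V_a = V_low + 1771·LSB = 4.32373 V; V_b = V_low + 1772·LSB = 4.32617 V.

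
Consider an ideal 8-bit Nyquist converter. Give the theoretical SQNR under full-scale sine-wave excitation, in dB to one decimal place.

49.9 dB

SNR ≈ 6.02·N + 1.76 dB = 6.02·8 + 1.76 = 49.92 dB.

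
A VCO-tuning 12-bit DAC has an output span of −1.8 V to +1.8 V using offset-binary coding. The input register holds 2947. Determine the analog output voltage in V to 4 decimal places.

LSB = 3.6 V / 2^12 = 0.879 mV.
V_out = (−1.8) + 2947 × 0.000878906 V = 0.790137 V.

0.7901 V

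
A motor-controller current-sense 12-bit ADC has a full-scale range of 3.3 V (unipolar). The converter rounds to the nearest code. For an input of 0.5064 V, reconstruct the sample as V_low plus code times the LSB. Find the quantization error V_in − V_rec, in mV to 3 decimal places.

One LSB is 3.3 V / 4096 = 0.806 mV.
Scaled input = 628.5498 LSBs, so code = 629.
Reconstructed: 0.5067627 V.
Error = 0.5064 − 0.5067627 = -0.000362695 V = -0.363 mV.

-0.363 mV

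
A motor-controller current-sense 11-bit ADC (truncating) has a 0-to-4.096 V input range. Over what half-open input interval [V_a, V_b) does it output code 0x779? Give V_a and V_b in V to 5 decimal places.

LSB = 4.096/2^11 = 2.000 mV.
Code 0x779 = 1913 decimal.
V_a = V_low + 1913·LSB = 3.826 V; V_b = V_low + 1914·LSB = 3.828 V.

[3.82600 V, 3.82800 V)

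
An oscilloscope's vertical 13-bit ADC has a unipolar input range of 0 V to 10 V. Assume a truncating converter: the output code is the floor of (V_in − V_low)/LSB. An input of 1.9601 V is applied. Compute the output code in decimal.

code 1605

LSB = 10 V / 8192 = 1.221 mV.
(V_in − V_low)/LSB = (1.9601 − 0) / 0.0012207 = 1605.714.
Floor → code 1605.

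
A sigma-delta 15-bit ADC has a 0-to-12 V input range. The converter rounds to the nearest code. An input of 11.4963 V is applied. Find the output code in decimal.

code 31393

Full-scale span = 12 V; LSB = 12/2^15 = 366.21 µV.
(V_in − V_low)/LSB = (11.4963 − 0) / 0.000366211 = 31392.563.
Round → code 31393.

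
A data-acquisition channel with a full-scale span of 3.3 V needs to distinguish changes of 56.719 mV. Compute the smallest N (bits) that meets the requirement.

Number of steps required ≥ 3.3 V / 56.719 mV = 58.18.
Need 2^N ≥ 58.18; 2^5 = 32, 2^6 = 64.
Minimum N = 6.

6 bits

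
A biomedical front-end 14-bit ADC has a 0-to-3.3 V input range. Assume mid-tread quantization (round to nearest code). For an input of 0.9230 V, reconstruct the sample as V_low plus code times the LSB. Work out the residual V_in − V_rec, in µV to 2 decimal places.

Step size: 3.3 V ÷ 2^14 = 201.42 µV.
(0.9230 − 0)/0.000201416 = 4582.5552; round gives code 4583.
V_rec = 0 + 4583·0.000201416 = 0.9230896 V.
Error = 0.9230 − 0.9230896 = -8.95996e-05 V = -89.60 µV.

-89.60 µV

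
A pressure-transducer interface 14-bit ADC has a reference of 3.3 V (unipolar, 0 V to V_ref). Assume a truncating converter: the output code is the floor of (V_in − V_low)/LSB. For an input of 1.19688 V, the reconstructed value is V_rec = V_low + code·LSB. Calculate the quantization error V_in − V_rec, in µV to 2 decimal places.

Step size: 3.3 V ÷ 2^14 = 201.42 µV.
(V_in − V_low)/LSB = (1.19688 − 0)/0.000201416 = 5942.3279 → code 5942 (floor).
Reconstructed: 1.196814 V.
Difference: 6.60352e-05 V → 66.04 µV.

66.04 µV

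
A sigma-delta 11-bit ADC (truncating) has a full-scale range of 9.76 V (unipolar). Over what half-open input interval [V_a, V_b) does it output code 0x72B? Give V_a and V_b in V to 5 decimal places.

[8.74492 V, 8.74969 V)

LSB = 9.76/2^11 = 4.766 mV.
Code 0x72B = 1835 decimal.
V_a = V_low + 1835·LSB = 8.74492 V; V_b = V_low + 1836·LSB = 8.74969 V.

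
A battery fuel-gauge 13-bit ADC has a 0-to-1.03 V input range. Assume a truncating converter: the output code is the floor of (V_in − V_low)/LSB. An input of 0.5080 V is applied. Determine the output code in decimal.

LSB = 1.03 V / 8192 = 125.73 µV.
Input sits at 4040.326 steps above V_low.
So the output code is 4040.

code 4040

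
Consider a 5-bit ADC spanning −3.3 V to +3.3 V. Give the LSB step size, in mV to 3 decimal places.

206.250 mV

Full-scale span = 6.6 V.
LSB = 6.6 / 2^5 = 6.6 / 32 = 0.20625 V = 206.250 mV.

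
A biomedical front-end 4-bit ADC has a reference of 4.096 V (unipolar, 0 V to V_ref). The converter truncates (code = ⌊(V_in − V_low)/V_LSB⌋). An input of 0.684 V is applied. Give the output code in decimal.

With 16 levels over 4.096 V, one step is 256.000 mV.
(0.684 − 0) / 0.256 = 2.672 LSBs.
So the output code is 2.

code 2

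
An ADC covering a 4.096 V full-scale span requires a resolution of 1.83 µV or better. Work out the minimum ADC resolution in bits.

Number of steps required ≥ 4.096 V / 1.83 µV = 2238251.37.
Need 2^N ≥ 2238251.37; 2^21 = 2097152, 2^22 = 4194304.
Minimum N = 22.

22 bits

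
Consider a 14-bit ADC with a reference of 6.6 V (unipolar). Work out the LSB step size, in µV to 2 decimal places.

Full-scale span = 6.6 V.
LSB = 6.6 / 2^14 = 6.6 / 16384 = 0.000402832 V = 402.83 µV.

402.83 µV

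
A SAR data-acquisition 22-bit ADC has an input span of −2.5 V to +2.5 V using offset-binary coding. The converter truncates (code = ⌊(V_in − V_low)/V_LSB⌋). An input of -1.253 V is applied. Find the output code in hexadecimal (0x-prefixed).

LSB = 5 V / 4194304 = 1.19 µV.
(V_in − V_low)/LSB = (-1.253 − (−2.5)) / 1.19209e-06 = 1046059.418.
Floor → code 1046059.
In hexadecimal (0x-prefixed): 0xFF62B.

code 0xFF62B (decimal 1046059)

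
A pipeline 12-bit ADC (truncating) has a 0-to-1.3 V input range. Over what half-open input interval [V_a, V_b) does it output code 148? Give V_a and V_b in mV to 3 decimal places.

LSB = 1.3/2^12 = 317.38 µV.
V_a = V_low + 148·LSB = 0.0469727 V; V_b = V_low + 149·LSB = 0.04729 V.

[46.973 mV, 47.290 mV)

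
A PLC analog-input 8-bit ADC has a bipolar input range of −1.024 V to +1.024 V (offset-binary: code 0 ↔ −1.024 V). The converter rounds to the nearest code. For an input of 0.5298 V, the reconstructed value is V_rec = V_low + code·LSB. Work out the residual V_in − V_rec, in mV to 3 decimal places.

LSB = 2.048/2^8 = 8.000 mV.
Scaled input = 194.2250 LSBs, so code = 194.
V_rec = (−1.024) + 194·0.008 = 0.528 V.
V_in − V_rec = 0.0018 V = 1.800 mV.

1.800 mV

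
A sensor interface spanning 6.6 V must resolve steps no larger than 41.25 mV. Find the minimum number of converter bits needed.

8 bits

Number of steps required ≥ 6.6 V / 41.25 mV = 160.00.
Need 2^N ≥ 160.00; 2^7 = 128, 2^8 = 256.
Minimum N = 8.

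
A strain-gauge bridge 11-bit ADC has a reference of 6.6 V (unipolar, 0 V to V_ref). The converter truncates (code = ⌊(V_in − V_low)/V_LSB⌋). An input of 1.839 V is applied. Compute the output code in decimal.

code 570

With 2048 levels over 6.6 V, one step is 3.223 mV.
(1.839 − 0) / 0.00322266 = 570.647 LSBs.
⌊·⌋(570.647) = 570.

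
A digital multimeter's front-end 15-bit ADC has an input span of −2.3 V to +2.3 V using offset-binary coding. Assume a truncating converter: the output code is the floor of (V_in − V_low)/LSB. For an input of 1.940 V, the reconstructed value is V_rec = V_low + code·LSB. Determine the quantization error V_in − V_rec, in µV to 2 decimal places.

One LSB is 4.6 V / 32768 = 140.38 µV.
(1.940 − (−2.3))/0.000140381 = 30203.5478; ⌊·⌋ gives code 30203.
V_rec = (−2.3) + 30203·0.000140381 = 1.9399231 V.
Difference: 7.69043e-05 V → 76.90 µV.

76.90 µV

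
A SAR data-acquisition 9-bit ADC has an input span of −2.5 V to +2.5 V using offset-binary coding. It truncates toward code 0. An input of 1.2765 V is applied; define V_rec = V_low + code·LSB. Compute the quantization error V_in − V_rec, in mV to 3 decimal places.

6.969 mV

One LSB is 5 V / 512 = 9.766 mV.
(1.2765 − (−2.5))/0.00976562 = 386.7136; ⌊·⌋ gives code 386.
Reconstructed: 1.2695312 V.
V_in − V_rec = 0.00696875 V = 6.969 mV.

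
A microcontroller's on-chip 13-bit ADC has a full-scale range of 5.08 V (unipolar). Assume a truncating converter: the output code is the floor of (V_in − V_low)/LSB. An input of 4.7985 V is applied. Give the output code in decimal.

code 7738

With 8192 levels over 5.08 V, one step is 0.620 mV.
(4.7985 − 0) / 0.000620117 = 7738.054 LSBs.
Floor → code 7738.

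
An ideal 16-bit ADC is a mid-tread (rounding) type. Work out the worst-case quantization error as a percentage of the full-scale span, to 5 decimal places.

0.00076 %

Rounding → worst-case error = ½ LSB = V_FS/2^17, so 100/131072 = 0.000762939 % of full scale.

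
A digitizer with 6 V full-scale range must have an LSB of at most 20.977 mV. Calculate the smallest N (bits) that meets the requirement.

Number of steps required ≥ 6 V / 20.977 mV = 286.03.
Need 2^N ≥ 286.03; 2^8 = 256, 2^9 = 512.
Minimum N = 9.

9 bits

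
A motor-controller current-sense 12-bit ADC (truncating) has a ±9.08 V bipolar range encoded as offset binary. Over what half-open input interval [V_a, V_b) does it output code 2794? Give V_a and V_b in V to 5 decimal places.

LSB = 18.16/2^12 = 4.434 mV.
V_a = V_low + 2794·LSB = 3.30746 V; V_b = V_low + 2795·LSB = 3.31189 V.

[3.30746 V, 3.31189 V)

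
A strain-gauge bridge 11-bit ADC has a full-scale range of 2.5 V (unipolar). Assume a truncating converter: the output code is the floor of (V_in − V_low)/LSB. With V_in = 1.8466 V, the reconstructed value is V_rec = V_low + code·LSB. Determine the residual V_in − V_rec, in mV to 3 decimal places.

0.897 mV

One LSB is 2.5 V / 2048 = 1.221 mV.
(1.8466 − 0)/0.0012207 = 1512.7347; ⌊·⌋ gives code 1512.
Code 1512 maps back to 0 + 1512×0.0012207 V = 1.8457031 V.
V_in − V_rec = 0.000896875 V = 0.897 mV.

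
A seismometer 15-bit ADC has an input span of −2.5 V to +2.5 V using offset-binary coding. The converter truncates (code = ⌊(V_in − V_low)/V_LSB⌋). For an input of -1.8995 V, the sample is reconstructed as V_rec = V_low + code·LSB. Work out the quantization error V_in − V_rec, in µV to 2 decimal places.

One LSB is 5 V / 32768 = 152.59 µV.
(-1.8995 − (−2.5))/0.000152588 = 3935.4368; ⌊·⌋ gives code 3935.
V_rec = (−2.5) + 3935·0.000152588 = -1.8995667 V.
Error = -1.8995 − (−1.8995667) = 6.66504e-05 V = 66.65 µV.

66.65 µV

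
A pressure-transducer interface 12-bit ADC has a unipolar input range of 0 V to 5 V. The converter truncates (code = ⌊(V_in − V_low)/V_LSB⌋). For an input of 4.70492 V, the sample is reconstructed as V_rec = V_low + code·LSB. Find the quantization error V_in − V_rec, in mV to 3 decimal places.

0.330 mV

One LSB is 5 V / 4096 = 1.221 mV.
(V_in − V_low)/LSB = (4.70492 − 0)/0.0012207 = 3854.2705 → code 3854 (floor).
Code 3854 maps back to 0 + 3854×0.0012207 V = 4.7045898 V.
Error = 4.70492 − 4.7045898 = 0.000330156 V = 0.330 mV.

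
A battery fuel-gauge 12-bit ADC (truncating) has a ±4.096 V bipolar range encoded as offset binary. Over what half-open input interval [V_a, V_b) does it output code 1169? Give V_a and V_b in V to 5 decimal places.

[-1.75800 V, -1.75600 V)

LSB = 8.192/2^12 = 2.000 mV.
V_a = V_low + 1169·LSB = -1.758 V; V_b = V_low + 1170·LSB = -1.756 V.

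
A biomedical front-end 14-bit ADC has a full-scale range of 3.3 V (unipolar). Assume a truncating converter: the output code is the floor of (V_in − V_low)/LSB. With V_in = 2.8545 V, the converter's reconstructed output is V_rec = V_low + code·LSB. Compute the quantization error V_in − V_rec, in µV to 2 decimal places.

32.23 µV

LSB = 3.3/2^14 = 201.42 µV.
(V_in − V_low)/LSB = (2.8545 − 0)/0.000201416 = 14172.1600 → code 14172 (floor).
Code 14172 maps back to 0 + 14172×0.000201416 V = 2.8544678 V.
V_in − V_rec = 3.22266e-05 V = 32.23 µV.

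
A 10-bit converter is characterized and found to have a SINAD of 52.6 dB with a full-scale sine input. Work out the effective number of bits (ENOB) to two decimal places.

ENOB = (SINAD − 1.76) / 6.02 = (52.6 − 1.76)/6.02 = 8.445.

8.45 bits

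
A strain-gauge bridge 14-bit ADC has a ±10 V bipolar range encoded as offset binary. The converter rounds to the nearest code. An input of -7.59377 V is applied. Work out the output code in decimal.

Full-scale span = 20 V; LSB = 20/2^14 = 1.221 mV.
(-7.59377 − (−10)) / 0.0012207 = 1971.184 LSBs.
Round → code 1971.

code 1971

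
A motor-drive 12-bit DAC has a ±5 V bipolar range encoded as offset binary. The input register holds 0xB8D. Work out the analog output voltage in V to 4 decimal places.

LSB = 10 V / 2^12 = 2.441 mV.
Code 0xB8D = 2957 decimal.
V_out = (−5) + 2957 × 0.00244141 V = 2.21924 V.

2.2192 V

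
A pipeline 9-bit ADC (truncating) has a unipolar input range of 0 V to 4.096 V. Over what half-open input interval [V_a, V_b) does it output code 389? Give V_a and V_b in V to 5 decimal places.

LSB = 4.096/2^9 = 8.000 mV.
V_a = V_low + 389·LSB = 3.112 V; V_b = V_low + 390·LSB = 3.12 V.

[3.11200 V, 3.12000 V)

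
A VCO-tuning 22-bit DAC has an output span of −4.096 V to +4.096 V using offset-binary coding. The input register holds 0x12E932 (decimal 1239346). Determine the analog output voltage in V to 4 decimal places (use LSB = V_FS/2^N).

-1.6754 V

LSB = 8.192 V / 2^22 = 1.95 µV.
Code 0x12E932 = 1239346 decimal.
V_out = (−4.096) + 1239346 × 1.95313e-06 V = -1.6754 V.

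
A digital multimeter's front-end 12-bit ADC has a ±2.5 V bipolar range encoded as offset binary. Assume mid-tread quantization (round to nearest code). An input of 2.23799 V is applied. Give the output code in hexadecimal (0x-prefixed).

Full-scale span = 5 V; LSB = 5/2^12 = 1.221 mV.
(V_in − V_low)/LSB = (2.23799 − (−2.5)) / 0.0012207 = 3881.361.
So the output code is 3881.
In hexadecimal (0x-prefixed): 0xF29.

code 0xF29 (decimal 3881)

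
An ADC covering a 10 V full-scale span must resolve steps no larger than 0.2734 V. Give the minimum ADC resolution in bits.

6 bits

Number of steps required ≥ 10 V / 0.2734 V = 36.58.
Need 2^N ≥ 36.58; 2^5 = 32, 2^6 = 64.
Minimum N = 6.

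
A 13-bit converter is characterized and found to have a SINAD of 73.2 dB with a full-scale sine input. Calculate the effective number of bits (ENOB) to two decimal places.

11.87 bits

ENOB = (SINAD − 1.76) / 6.02 = (73.2 − 1.76)/6.02 = 11.867.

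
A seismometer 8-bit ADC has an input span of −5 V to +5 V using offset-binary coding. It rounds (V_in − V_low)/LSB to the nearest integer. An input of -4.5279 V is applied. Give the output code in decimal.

LSB = 10 V / 256 = 39.062 mV.
(-4.5279 − (−5)) / 0.0390625 = 12.086 LSBs.
round(12.086) = 12.

code 12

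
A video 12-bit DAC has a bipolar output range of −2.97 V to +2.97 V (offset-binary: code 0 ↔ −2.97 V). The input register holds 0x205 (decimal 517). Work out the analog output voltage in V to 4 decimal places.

LSB = 5.94 V / 2^12 = 1.450 mV.
Code 0x205 = 517 decimal.
V_out = (−2.97) + 517 × 0.0014502 V = -2.22025 V.

-2.2202 V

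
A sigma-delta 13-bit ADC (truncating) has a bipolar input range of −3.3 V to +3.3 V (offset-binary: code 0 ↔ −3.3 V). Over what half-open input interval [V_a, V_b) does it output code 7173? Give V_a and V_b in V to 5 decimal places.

[2.47903 V, 2.47983 V)

LSB = 6.6/2^13 = 0.806 mV.
V_a = V_low + 7173·LSB = 2.47903 V; V_b = V_low + 7174·LSB = 2.47983 V.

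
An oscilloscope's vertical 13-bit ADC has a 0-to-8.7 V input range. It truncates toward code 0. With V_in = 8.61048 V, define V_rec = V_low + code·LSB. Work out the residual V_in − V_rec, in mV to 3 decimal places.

0.751 mV

Step size: 8.7 V ÷ 2^13 = 1.062 mV.
Scaled input = 8107.7071 LSBs, so code = 8107.
Code 8107 maps back to 0 + 8107×0.00106201 V = 8.609729 V.
Error = 8.61048 − 8.609729 = 0.000750996 V = 0.751 mV.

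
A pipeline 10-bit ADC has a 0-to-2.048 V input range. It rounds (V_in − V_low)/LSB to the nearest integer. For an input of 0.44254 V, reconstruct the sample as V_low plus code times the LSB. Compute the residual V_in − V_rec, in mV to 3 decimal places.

One LSB is 2.048 V / 1024 = 2.000 mV.
(0.44254 − 0)/0.002 = 221.2700; round gives code 221.
Reconstructed: 0.442 V.
Difference: 0.00054 V → 0.540 mV.

0.540 mV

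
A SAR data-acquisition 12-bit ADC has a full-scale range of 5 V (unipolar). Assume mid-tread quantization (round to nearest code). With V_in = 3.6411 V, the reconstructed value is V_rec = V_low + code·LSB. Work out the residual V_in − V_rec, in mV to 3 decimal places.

Step size: 5 V ÷ 2^12 = 1.221 mV.
(3.6411 − 0)/0.0012207 = 2982.7891; round gives code 2983.
V_rec = 0 + 2983·0.0012207 = 3.6413574 V.
V_in − V_rec = -0.000257422 V = -0.257 mV.

-0.257 mV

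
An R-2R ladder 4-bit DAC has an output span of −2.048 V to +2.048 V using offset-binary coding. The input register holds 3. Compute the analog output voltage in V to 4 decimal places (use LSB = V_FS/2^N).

LSB = 4.096 V / 2^4 = 256.000 mV.
V_out = (−2.048) + 3 × 0.256 V = -1.28 V.

-1.2800 V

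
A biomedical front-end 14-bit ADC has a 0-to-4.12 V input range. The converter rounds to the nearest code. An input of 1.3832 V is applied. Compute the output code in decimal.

code 5501

With 16384 levels over 4.12 V, one step is 251.46 µV.
(1.3832 − 0) / 0.000251465 = 5500.570 LSBs.
round(5500.570) = 5501.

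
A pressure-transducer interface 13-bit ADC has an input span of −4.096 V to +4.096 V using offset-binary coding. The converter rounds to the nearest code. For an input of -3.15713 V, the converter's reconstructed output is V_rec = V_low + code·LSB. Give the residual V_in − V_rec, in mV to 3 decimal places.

One LSB is 8.192 V / 8192 = 1.000 mV.
(-3.15713 − (−4.096))/0.001 = 938.8700; round gives code 939.
V_rec = (−4.096) + 939·0.001 = -3.157 V.
Error = -3.15713 − (−3.157) = -0.00013 V = -0.130 mV.

-0.130 mV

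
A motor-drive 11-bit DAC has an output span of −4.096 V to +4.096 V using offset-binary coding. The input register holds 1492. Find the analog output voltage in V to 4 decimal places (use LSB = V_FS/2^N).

LSB = 8.192 V / 2^11 = 4.000 mV.
V_out = (−4.096) + 1492 × 0.004 V = 1.872 V.

1.8720 V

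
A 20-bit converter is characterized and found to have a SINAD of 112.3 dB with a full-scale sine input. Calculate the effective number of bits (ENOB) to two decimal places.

18.36 bits

ENOB = (SINAD − 1.76) / 6.02 = (112.3 − 1.76)/6.02 = 18.362.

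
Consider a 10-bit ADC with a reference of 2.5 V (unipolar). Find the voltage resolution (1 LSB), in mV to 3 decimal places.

2.441 mV

Full-scale span = 2.5 V.
LSB = 2.5 / 2^10 = 2.5 / 1024 = 0.00244141 V = 2.441 mV.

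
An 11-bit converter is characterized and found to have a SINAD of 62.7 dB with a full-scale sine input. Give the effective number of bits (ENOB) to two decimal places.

10.12 bits

ENOB = (SINAD − 1.76) / 6.02 = (62.7 − 1.76)/6.02 = 10.123.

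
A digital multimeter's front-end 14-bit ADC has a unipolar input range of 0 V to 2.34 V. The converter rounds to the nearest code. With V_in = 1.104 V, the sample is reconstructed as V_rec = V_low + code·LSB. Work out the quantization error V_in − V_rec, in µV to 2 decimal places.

Step size: 2.34 V ÷ 2^14 = 142.82 µV.
Scaled input = 7729.8872 LSBs, so code = 7730.
Code 7730 maps back to 0 + 7730×0.000142822 V = 1.1040161 V.
Error = 1.104 − 1.1040161 = -1.61133e-05 V = -16.11 µV.

-16.11 µV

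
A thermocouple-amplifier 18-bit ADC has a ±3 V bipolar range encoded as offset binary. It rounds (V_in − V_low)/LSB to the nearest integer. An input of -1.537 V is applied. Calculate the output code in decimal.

code 63919

LSB = 6 V / 262144 = 22.89 µV.
(-1.537 − (−3)) / 2.28882e-05 = 63919.445 LSBs.
round(63919.445) = 63919.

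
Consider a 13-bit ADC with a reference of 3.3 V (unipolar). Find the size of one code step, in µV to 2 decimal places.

Full-scale span = 3.3 V.
LSB = 3.3 / 2^13 = 3.3 / 8192 = 0.000402832 V = 402.83 µV.

402.83 µV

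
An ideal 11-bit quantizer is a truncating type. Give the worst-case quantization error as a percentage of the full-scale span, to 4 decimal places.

Truncating → worst-case error = 1 LSB = V_FS/2^11, so 100/2048 = 0.0488281 % of full scale.

0.0488 %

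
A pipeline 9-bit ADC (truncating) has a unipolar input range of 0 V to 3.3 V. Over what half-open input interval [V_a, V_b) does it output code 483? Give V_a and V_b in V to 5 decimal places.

[3.11309 V, 3.11953 V)

LSB = 3.3/2^9 = 6.445 mV.
V_a = V_low + 483·LSB = 3.11309 V; V_b = V_low + 484·LSB = 3.11953 V.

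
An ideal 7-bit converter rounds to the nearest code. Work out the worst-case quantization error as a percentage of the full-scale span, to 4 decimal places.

0.3906 %

Rounding → worst-case error = ½ LSB = V_FS/2^8, so 100/256 = 0.390625 % of full scale.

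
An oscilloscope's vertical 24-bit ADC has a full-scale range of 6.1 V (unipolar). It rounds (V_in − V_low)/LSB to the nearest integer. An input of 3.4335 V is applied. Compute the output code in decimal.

code 9443372

Full-scale span = 6.1 V; LSB = 6.1/2^24 = 0.36 µV.
(V_in − V_low)/LSB = (3.4335 − 0) / 3.63588e-07 = 9443372.317.
round(9443372.317) = 9443372.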